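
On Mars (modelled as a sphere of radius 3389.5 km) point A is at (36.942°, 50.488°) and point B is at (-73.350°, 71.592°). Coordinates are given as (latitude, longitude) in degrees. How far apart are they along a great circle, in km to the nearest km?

6580 km

In radians: φ₁ = 0.6448, φ₂ = -1.2802, Δλ = 21.104° = 0.3683 rad.
cos c = sin φ₁ sin φ₂ + cos φ₁ cos φ₂ cos Δλ = (0.6010)(-0.9581) + (0.7992)(0.2865)(0.9329) = -0.36216,
so c = arccos(-0.36216) = 1.94139 rad.
Distance = R·c = 3389.5 × 1.9414 ≈ 6580 km.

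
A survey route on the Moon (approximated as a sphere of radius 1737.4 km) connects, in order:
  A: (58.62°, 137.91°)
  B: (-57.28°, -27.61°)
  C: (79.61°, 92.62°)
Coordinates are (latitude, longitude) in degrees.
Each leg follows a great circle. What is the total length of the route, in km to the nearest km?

9808 km

Leg A→B: central angle 3.0057 rad, distance 5222.2 km.
Leg B→C: central angle 2.6396 rad, distance 4586.0 km.
Total: 5222.2 + 4586.0 ≈ 9808 km.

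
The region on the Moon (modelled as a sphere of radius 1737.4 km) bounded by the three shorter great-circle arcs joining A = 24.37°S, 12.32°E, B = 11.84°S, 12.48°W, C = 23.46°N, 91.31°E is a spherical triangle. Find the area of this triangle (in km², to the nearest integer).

1270355 km²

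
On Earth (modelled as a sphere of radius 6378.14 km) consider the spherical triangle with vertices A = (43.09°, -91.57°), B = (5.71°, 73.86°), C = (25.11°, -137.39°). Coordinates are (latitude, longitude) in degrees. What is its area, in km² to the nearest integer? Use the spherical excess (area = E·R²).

Side lengths (central angles): a = 2.3863, b = 0.7216, c = 2.2592 rad; semiperimeter s = 2.6836.
By l'Huilier's theorem, tan(E/4) = √[tan(s/2) tan((s−a)/2) tan((s−b)/2) tan((s−c)/2)], giving spherical excess E = 1.7070 rad.
Area = E·R² = 1.7070 × (6378.14)² ≈ 69441078 km².

69441078 km²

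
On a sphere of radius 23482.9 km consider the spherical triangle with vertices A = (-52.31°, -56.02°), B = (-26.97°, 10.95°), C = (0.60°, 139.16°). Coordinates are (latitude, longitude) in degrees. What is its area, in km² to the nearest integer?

1079712946 km²

Side lengths (central angles): a = 2.1604, b = 2.2122, c = 0.9618 rad; semiperimeter s = 2.6672.
By l'Huilier's theorem, tan(E/4) = √[tan(s/2) tan((s−a)/2) tan((s−b)/2) tan((s−c)/2)], giving spherical excess E = 1.9580 rad.
Area = E·R² = 1.9580 × (23482.9)² ≈ 1079712946 km².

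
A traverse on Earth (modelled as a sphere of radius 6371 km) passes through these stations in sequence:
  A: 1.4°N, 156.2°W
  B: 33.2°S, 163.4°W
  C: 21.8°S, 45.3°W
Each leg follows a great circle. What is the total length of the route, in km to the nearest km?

14969 km

Leg A→B: central angle 0.6154 rad, distance 3920.7 km.
Leg B→C: central angle 1.7341 rad, distance 11048.0 km.
Total: 3920.7 + 11048.0 ≈ 14969 km.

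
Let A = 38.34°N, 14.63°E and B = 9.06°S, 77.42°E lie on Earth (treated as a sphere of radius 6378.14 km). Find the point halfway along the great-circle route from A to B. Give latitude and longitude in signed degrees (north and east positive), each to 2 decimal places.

Central angle δ = 1.3114 rad. Interpolating on the sphere with fraction f = 0.5:
P = [sin((1−f)δ)·A + sin(fδ)·B] / sin δ = 0.6308·A + 0.6308·B in Cartesian coordinates,
giving P = (0.6144, 0.7330, 0.2920), i.e. latitude 16.98°, longitude 50.03°.

16.98°, 50.03°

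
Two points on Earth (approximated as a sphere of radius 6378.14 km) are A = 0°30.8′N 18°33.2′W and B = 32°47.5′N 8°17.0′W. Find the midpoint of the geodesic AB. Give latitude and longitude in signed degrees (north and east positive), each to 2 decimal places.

16.72°, -13.86°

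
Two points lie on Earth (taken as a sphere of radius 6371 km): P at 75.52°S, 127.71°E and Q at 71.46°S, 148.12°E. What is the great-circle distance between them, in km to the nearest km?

781 km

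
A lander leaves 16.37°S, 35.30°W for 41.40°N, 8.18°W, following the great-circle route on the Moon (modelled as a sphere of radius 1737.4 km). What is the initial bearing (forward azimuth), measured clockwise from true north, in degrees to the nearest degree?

23°

With φ₁ = -0.2857, φ₂ = 0.7226, Δλ = 0.4733 rad, the forward-azimuth formula gives
θ = atan2( sin Δλ cos φ₂ , cos φ₁ sin φ₂ − sin φ₁ cos φ₂ cos Δλ ) = atan2(0.3419, 0.8227) = 22.57°.
So the initial bearing is 23°.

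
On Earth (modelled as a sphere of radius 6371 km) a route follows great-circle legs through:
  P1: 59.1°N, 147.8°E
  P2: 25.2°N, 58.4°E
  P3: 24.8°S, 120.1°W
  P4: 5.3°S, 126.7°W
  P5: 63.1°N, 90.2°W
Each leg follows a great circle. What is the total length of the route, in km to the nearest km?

37930 km

Leg P1→P2: central angle 1.1916 rad, distance 7591.4 km.
Leg P2→P3: central angle 3.1169 rad, distance 19857.5 km.
Leg P3→P4: central angle 0.3579 rad, distance 2279.9 km.
Leg P4→P5: central angle 1.2873 rad, distance 8201.1 km.
Total: 7591.4 + 19857.5 + 2279.9 + 8201.1 ≈ 37930 km.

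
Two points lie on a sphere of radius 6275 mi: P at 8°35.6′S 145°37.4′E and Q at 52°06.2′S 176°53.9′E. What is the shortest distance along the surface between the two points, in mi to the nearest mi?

5523 mi

Let φ₁ = -0.1500 rad, φ₂ = -0.9094 rad, and Δλ = 0.5459 rad.
Haversine: a = sin²(Δφ/2) + cos φ₁ cos φ₂ sin²(Δλ/2) = 0.1374 + (0.9888)(0.6142)(0.0727) = 0.18150.
Central angle c = 2·arcsin(√a) = 0.88020 rad.
Distance = R·c = 6275 × 0.8802 ≈ 5523 mi.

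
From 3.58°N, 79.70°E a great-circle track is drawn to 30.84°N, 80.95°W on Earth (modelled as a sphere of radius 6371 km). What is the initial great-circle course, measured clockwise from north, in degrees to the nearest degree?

333°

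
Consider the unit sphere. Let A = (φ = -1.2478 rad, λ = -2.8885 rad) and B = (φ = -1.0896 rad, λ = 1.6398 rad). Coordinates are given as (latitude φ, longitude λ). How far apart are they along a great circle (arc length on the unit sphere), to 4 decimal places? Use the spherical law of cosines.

With latitudes φ₁ = -71.494°, φ₂ = -62.429° and longitude difference Δλ = -100.548°:
cos c = sin φ₁ sin φ₂ + cos φ₁ cos φ₂ cos Δλ = (-0.9483)(-0.8864) + (0.3174)(0.4628)(-0.1831) = 0.81371,
so c = arccos(0.81371) = 0.62029 rad.
On the unit sphere the arc length equals the central angle: 0.6203.

0.6203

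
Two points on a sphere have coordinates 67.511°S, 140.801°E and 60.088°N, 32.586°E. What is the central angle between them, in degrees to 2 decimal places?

In radians: φ₁ = -1.1783, φ₂ = 1.0487, Δλ = -108.215° = -1.8887 rad.
Haversine: a = sin²(Δφ/2) + cos φ₁ cos φ₂ sin²(Δλ/2) = 0.8051 + (0.3825)(0.4987)(0.6563) = 0.93025.
Central angle c = 2·arcsin(√a) = 2.60704 rad.
So the angular separation is 149.37°.

149.37°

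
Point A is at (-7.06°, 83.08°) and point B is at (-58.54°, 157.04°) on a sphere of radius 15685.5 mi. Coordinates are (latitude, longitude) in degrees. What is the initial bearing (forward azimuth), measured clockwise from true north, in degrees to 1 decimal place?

Δλ = 73.960° = 1.2908 rad.
y = sin Δλ · cos φ₂ = (0.9611)(0.5219) = 0.5016
x = cos φ₁ sin φ₂ − sin φ₁ cos φ₂ cos Δλ = (0.9924)(-0.8530) − (-0.1229)(0.5219)(0.2763) = -0.8288
θ = atan2(y, x) = 148.82°, so the bearing is 148.8°.

148.8°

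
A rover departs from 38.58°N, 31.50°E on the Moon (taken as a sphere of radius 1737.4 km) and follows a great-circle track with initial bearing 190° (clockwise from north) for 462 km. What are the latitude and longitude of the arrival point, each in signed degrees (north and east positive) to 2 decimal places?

23.54°, 28.65°

Angular distance δ = d/R = 462/1737.4 = 0.26591 rad; initial bearing θ = 3.3161 rad.
sin φ₂ = sin φ₁ cos δ + cos φ₁ sin δ cos θ = (0.6236)(0.9649) + (0.7817)(0.2628)(-0.9848) = 0.3994, so φ₂ = 23.54°.
Δλ = atan2(sin θ sin δ cos φ₁, cos δ − sin φ₁ sin φ₂) = atan2(-0.0357, 0.7158) = -2.853°.
λ₂ = 31.500° − 2.853° = 28.65°.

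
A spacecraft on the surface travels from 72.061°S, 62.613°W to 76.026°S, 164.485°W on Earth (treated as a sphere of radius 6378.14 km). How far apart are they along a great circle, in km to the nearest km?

Let φ₁ = -1.2577 rad, φ₂ = -1.3269 rad, and Δλ = -1.7780 rad.
cos c = sin φ₁ sin φ₂ + cos φ₁ cos φ₂ cos Δλ = (-0.9514)(-0.9704) + (0.3080)(0.2415)(-0.2057) = 0.90793,
so c = arccos(0.90793) = 0.43248 rad.
Distance = R·c = 6378.14 × 0.4325 ≈ 2758 km.

2758 km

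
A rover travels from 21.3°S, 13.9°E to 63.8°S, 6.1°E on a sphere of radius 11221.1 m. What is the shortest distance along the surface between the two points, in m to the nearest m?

Let φ₁ = -0.3718 rad, φ₂ = -1.1135 rad, and Δλ = -0.1361 rad.
cos c = sin φ₁ sin φ₂ + cos φ₁ cos φ₂ cos Δλ = (-0.3633)(-0.8973) + (0.9317)(0.4415)(0.9907) = 0.73347,
so c = arccos(0.73347) = 0.74738 rad.
Distance = R·c = 11221.1 × 0.7474 ≈ 8386 m.

8386 m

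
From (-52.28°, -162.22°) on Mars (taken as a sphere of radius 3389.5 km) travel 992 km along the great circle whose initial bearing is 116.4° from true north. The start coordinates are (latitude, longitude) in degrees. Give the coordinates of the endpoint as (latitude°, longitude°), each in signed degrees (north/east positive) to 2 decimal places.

Angular distance δ = d/R = 992/3389.5 = 0.29267 rad; initial bearing θ = 2.0316 rad.
sin φ₂ = sin φ₁ cos δ + cos φ₁ sin δ cos θ = (-0.7910)(0.9575) + (0.6118)(0.2885)(-0.4446) = -0.8359, so φ₂ = -56.71°.
Δλ = atan2(sin θ sin δ cos φ₁, cos δ − sin φ₁ sin φ₂) = atan2(0.1581, 0.2963) = 28.083°.
λ₂ = -162.220° + 28.083° = -134.14°.

-56.71°, -134.14°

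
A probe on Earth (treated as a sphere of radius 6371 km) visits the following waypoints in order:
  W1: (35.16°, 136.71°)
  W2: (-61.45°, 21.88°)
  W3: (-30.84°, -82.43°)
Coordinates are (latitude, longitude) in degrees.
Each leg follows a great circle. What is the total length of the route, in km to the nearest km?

22422 km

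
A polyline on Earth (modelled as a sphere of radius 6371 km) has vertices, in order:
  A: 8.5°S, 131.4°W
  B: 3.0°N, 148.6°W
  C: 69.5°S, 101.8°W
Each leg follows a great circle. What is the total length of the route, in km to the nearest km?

11083 km

Leg A→B: central angle 0.3604 rad, distance 2296.1 km.
Leg B→C: central angle 1.3792 rad, distance 8787.2 km.
Total: 2296.1 + 8787.2 ≈ 11083 km.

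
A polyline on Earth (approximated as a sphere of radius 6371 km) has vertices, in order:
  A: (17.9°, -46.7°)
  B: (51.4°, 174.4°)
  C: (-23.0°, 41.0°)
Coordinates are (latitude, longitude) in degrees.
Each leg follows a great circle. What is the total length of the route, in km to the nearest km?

26284 km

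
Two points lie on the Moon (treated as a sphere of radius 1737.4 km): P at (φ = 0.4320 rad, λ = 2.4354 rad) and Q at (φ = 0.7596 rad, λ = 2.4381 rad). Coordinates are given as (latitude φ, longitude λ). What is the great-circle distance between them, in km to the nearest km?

569 km

Let φ₁ = 0.4320 rad, φ₂ = 0.7596 rad, and Δλ = 0.0027 rad.
Haversine: a = sin²(Δφ/2) + cos φ₁ cos φ₂ sin²(Δλ/2) = 0.0266 + (0.9081)(0.7251)(0.0000) = 0.02659.
Central angle c = 2·arcsin(√a) = 0.32761 rad.
Distance = R·c = 1737.4 × 0.3276 ≈ 569 km.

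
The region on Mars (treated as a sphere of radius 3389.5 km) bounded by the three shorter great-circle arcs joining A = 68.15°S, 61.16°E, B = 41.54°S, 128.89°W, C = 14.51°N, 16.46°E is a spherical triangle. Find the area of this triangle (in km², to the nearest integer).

16754062 km²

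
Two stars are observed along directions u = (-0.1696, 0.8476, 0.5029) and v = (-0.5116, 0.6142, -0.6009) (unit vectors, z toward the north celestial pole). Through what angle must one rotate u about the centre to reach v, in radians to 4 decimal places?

u·v = 0.3052; |u| = 1.0000, |v| = 1.0000.
cos θ = (u·v)/(|u||v|) = 0.3051, so θ = 1.2607 rad.

1.2607 rad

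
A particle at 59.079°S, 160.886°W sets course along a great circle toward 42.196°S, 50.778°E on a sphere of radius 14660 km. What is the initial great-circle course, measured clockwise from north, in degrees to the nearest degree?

Δλ = -148.336° = -2.5890 rad.
y = sin Δλ · cos φ₂ = (-0.5249)(0.7409) = -0.3889
x = cos φ₁ sin φ₂ − sin φ₁ cos φ₂ cos Δλ = (0.5139)(-0.6717) − (-0.8579)(0.7409)(-0.8511) = -0.8861
θ = atan2(y, x) = -156.30°; adding 360° gives 204°.

204°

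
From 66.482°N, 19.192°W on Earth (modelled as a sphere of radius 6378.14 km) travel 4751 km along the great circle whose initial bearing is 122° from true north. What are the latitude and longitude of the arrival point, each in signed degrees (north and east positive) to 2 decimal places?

32.06°, 23.52°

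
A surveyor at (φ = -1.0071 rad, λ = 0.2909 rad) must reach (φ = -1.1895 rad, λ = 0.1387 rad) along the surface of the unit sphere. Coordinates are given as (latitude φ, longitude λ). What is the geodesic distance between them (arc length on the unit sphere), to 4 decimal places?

Let φ₁ = -1.0071 rad, φ₂ = -1.1895 rad, and Δλ = -0.1522 rad.
cos c = sin φ₁ sin φ₂ + cos φ₁ cos φ₂ cos Δλ = (-0.8453)(-0.9282) + (0.5343)(0.3721)(0.9884) = 0.98111,
so c = arccos(0.98111) = 0.19466 rad.
On the unit sphere the arc length equals the central angle: 0.1947.

0.1947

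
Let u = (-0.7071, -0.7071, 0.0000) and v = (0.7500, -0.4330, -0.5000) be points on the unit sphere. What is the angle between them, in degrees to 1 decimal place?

103.0°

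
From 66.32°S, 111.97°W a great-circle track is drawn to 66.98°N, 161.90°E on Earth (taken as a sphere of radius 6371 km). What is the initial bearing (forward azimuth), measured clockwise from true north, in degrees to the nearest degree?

315°

Δλ = -86.130° = -1.5033 rad.
y = sin Δλ · cos φ₂ = (-0.9977)(0.3911) = -0.3902
x = cos φ₁ sin φ₂ − sin φ₁ cos φ₂ cos Δλ = (0.4016)(0.9204) − (-0.9158)(0.3911)(0.0675) = 0.3938
θ = atan2(y, x) = -44.73°; adding 360° gives 315°.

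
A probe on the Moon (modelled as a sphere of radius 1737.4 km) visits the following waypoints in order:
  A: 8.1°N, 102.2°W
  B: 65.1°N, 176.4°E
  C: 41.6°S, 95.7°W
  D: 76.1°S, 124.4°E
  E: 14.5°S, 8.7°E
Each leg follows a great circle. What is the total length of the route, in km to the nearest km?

Leg A→B: central angle 1.3795 rad, distance 2396.7 km.
Leg B→C: central angle 2.2027 rad, distance 3827.0 km.
Leg C→D: central angle 1.0390 rad, distance 1805.2 km.
Leg D→E: central angle 1.4281 rad, distance 2481.2 km.
Total: 2396.7 + 3827.0 + 1805.2 + 2481.2 ≈ 10510 km.

10510 km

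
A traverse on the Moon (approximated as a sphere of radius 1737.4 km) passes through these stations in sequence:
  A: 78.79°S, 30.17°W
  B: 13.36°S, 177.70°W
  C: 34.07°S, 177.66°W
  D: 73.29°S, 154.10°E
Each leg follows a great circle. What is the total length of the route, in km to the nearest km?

4506 km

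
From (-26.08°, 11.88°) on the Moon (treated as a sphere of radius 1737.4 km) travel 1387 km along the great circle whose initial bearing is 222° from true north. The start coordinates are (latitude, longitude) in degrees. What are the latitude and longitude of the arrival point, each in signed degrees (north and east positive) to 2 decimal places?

Angular distance δ = d/R = 1387/1737.4 = 0.79832 rad; initial bearing θ = 3.8746 rad.
sin φ₂ = sin φ₁ cos δ + cos φ₁ sin δ cos θ = (-0.4396)(0.6979) + (0.8982)(0.7162)(-0.7431) = -0.7849, so φ₂ = -51.71°.
Δλ = atan2(sin θ sin δ cos φ₁, cos δ − sin φ₁ sin φ₂) = atan2(-0.4304, 0.3529) = -50.655°.
λ₂ = 11.880° − 50.655° = -38.77°.

-51.71°, -38.77°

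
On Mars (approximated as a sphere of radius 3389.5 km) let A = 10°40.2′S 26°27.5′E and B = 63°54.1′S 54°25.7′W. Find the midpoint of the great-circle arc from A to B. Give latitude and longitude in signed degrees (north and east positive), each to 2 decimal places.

The central angle between A and B is δ = 1.3338 rad.
With f = 0.5, the slerp weights are sin((1−f)δ)/sin δ = 0.6364 and sin(fδ)/sin δ = 0.6364.
Weighted sum of the unit vectors: (0.6364)·(0.8798,0.4378,-0.1852) + (0.6364)·(0.2559,-0.3578,-0.8980) = (0.7227, 0.0509, -0.6893).
Converting back: φ = atan2(z, √(x²+y²)) = -43.57°, λ = atan2(y, x) = 4.03°.

-43.57°, 4.03°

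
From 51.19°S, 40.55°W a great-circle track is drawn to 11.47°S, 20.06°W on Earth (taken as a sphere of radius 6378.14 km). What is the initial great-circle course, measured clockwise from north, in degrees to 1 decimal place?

With φ₁ = -0.8934, φ₂ = -0.2002, Δλ = 0.3576 rad, the forward-azimuth formula gives
θ = atan2( sin Δλ cos φ₂ , cos φ₁ sin φ₂ − sin φ₁ cos φ₂ cos Δλ ) = atan2(0.3431, 0.5907) = 30.15°.
So the initial bearing is 30.1°.

30.1°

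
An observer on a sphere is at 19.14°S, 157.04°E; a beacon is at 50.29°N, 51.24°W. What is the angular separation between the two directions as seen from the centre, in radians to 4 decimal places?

2.4715 rad

In radians: φ₁ = -0.3341, φ₂ = 0.8777, Δλ = 151.720° = 2.6480 rad.
cos c = sin φ₁ sin φ₂ + cos φ₁ cos φ₂ cos Δλ = (-0.3279)(0.7693) + (0.9447)(0.6389)(-0.8806) = -0.78377,
so c = arccos(-0.78377) = 2.47152 rad.
So the angular separation is 2.4715 rad.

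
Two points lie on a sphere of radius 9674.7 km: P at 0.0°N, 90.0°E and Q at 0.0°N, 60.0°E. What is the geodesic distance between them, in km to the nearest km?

With latitudes φ₁ = 0.000°, φ₂ = 0.000° and longitude difference Δλ = -30.000°:
cos c = sin φ₁ sin φ₂ + cos φ₁ cos φ₂ cos Δλ = (0.0000)(0.0000) + (1.0000)(1.0000)(0.8660) = 0.86603,
so c = arccos(0.86603) = 0.52360 rad.
Distance = R·c = 9674.7 × 0.5236 ≈ 5066 km.

5066 km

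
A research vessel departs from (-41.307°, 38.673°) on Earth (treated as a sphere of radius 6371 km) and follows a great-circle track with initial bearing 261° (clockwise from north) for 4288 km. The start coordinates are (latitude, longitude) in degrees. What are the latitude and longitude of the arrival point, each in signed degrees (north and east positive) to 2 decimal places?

Angular distance δ = d/R = 4288/6371 = 0.67305 rad; initial bearing θ = 4.5553 rad.
sin φ₂ = sin φ₁ cos δ + cos φ₁ sin δ cos θ = (-0.6601)(0.7819) + (0.7512)(0.6234)(-0.1564) = -0.5894, so φ₂ = -36.11°.
Δλ = atan2(sin θ sin δ cos φ₁, cos δ − sin φ₁ sin φ₂) = atan2(-0.4625, 0.3929) = -49.654°.
λ₂ = 38.673° − 49.654° = -10.98°.

-36.11°, -10.98°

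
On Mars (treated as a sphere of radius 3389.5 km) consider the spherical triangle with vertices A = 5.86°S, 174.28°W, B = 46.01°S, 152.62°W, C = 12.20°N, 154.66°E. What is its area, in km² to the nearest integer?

2071685 km²

Side lengths (central angles): a = 1.3087, b = 0.6244, c = 0.7733 rad; semiperimeter s = 1.3532.
By l'Huilier's theorem, tan(E/4) = √[tan(s/2) tan((s−a)/2) tan((s−b)/2) tan((s−c)/2)], giving spherical excess E = 0.1803 rad.
Area = E·R² = 0.1803 × (3389.5)² ≈ 2071685 km².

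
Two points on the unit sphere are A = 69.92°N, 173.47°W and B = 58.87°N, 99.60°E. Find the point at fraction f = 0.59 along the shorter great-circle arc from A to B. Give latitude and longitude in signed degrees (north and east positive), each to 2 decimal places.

Central angle δ = 0.6207 rad. Interpolating on the sphere with fraction f = 0.59:
P = [sin((1−f)δ)·A + sin(fδ)·B] / sin δ = 0.4329·A + 0.6157·B in Cartesian coordinates,
giving P = (-0.2007, 0.2969, 0.9336), i.e. latitude 69.00°, longitude 124.06°.

69.00°, 124.06°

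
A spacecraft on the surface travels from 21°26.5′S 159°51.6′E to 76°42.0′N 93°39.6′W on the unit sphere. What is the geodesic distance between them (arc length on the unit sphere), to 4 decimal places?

Let φ₁ = -0.3742 rad, φ₂ = 1.3387 rad, and Δλ = 1.8584 rad.
Haversine: a = sin²(Δφ/2) + cos φ₁ cos φ₂ sin²(Δλ/2) = 0.5708 + (0.9308)(0.2300)(0.6418) = 0.70825.
Central angle c = 2·arcsin(√a) = 2.00038 rad.
On the unit sphere the arc length equals the central angle: 2.0004.

2.0004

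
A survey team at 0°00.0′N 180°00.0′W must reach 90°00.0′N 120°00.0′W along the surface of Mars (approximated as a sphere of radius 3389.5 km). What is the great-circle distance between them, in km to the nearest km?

5324 km

With latitudes φ₁ = 0.000°, φ₂ = 90.000° and longitude difference Δλ = 60.000°:
Haversine: a = sin²(Δφ/2) + cos φ₁ cos φ₂ sin²(Δλ/2) = 0.5000 + (1.0000)(0.0000)(0.2500) = 0.50000.
Central angle c = 2·arcsin(√a) = 1.57080 rad.
Distance = R·c = 3389.5 × 1.5708 ≈ 5324 km.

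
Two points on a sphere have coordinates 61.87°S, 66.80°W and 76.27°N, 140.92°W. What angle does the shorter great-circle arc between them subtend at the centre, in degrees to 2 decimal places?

145.70°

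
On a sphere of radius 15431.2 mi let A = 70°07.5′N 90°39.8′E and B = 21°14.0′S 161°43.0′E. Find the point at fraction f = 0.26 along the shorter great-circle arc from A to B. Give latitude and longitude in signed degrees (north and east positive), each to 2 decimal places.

Central angle δ = 1.8108 rad. Interpolating on the sphere with fraction f = 0.26:
P = [sin((1−f)δ)·A + sin(fδ)·B] / sin δ = 1.0022·A + 0.4670·B in Cartesian coordinates,
giving P = (-0.4173, 0.4773, 0.7734), i.e. latitude 50.66°, longitude 131.16°.

50.66°, 131.16°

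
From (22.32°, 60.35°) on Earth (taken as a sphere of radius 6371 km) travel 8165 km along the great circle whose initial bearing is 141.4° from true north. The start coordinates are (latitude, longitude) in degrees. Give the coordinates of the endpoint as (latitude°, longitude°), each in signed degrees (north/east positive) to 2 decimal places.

-35.78°, 107.83°

Angular distance δ = d/R = 8165/6371 = 1.28159 rad; initial bearing θ = 2.4679 rad.
sin φ₂ = sin φ₁ cos δ + cos φ₁ sin δ cos θ = (0.3798)(0.2852) + (0.9251)(0.9585)(-0.7815) = -0.5846, so φ₂ = -35.78°.
Δλ = atan2(sin θ sin δ cos φ₁, cos δ − sin φ₁ sin φ₂) = atan2(0.5532, 0.5072) = 47.481°.
λ₂ = 60.350° + 47.481° = 107.83°.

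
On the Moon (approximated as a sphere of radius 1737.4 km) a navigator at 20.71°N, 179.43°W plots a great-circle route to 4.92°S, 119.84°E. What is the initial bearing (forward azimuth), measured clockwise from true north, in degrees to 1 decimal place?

253.8°

Δλ = -60.730° = -1.0599 rad.
y = sin Δλ · cos φ₂ = (-0.8723)(0.9963) = -0.8691
x = cos φ₁ sin φ₂ − sin φ₁ cos φ₂ cos Δλ = (0.9354)(-0.0858) − (0.3536)(0.9963)(0.4889) = -0.2525
θ = atan2(y, x) = -106.20°; adding 360° gives 253.8°.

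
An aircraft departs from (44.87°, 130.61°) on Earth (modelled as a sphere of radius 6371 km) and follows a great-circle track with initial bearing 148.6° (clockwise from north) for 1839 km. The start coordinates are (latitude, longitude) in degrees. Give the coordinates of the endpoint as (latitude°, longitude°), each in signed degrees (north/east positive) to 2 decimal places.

30.27°, 140.50°

Angular distance δ = d/R = 1839/6371 = 0.28865 rad; initial bearing θ = 2.5936 rad.
sin φ₂ = sin φ₁ cos δ + cos φ₁ sin δ cos θ = (0.7055)(0.9586) + (0.7087)(0.2847)(-0.8536) = 0.5041, so φ₂ = 30.27°.
Δλ = atan2(sin θ sin δ cos φ₁, cos δ − sin φ₁ sin φ₂) = atan2(0.1051, 0.6030) = 9.888°.
λ₂ = 130.610° + 9.888° = 140.50°.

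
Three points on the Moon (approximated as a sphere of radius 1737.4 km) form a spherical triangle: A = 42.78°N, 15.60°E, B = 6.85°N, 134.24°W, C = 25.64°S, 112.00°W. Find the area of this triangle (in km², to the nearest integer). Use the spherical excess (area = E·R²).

Side lengths (central angles): a = 0.6811, b = 2.3429, c = 2.1520 rad; semiperimeter s = 2.5880.
By l'Huilier's theorem, tan(E/4) = √[tan(s/2) tan((s−a)/2) tan((s−b)/2) tan((s−c)/2)], giving spherical excess E = 1.4098 rad.
Area = E·R² = 1.4098 × (1737.4)² ≈ 4255618 km².

4255618 km²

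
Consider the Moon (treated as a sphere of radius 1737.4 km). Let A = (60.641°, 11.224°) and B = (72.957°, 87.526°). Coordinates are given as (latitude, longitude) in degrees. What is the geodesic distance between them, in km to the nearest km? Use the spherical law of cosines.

905 km

Let φ₁ = 1.0584 rad, φ₂ = 1.2733 rad, and Δλ = 1.3317 rad.
cos c = sin φ₁ sin φ₂ + cos φ₁ cos φ₂ cos Δλ = (0.8716)(0.9561) + (0.4903)(0.2931)(0.2368) = 0.86732,
so c = arccos(0.86732) = 0.52101 rad.
Distance = R·c = 1737.4 × 0.5210 ≈ 905 km.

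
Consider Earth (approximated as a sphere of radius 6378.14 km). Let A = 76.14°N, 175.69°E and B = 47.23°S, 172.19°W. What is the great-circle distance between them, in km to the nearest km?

With latitudes φ₁ = 76.140°, φ₂ = -47.230° and longitude difference Δλ = 12.120°:
cos c = sin φ₁ sin φ₂ + cos φ₁ cos φ₂ cos Δλ = (0.9709)(-0.7341) + (0.2396)(0.6791)(0.9777) = -0.55367,
so c = arccos(-0.55367) = 2.15756 rad.
Distance = R·c = 6378.14 × 2.1576 ≈ 13761 km.

13761 km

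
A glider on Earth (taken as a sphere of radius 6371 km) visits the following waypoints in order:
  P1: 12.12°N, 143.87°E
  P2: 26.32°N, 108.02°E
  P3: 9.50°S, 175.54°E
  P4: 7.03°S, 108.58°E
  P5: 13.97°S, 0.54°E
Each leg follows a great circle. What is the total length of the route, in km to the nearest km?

31467 km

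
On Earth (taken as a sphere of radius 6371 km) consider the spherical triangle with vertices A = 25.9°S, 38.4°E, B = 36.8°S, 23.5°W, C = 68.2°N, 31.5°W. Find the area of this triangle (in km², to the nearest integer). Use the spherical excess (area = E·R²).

50908121 km²

Side lengths (central angles): a = 1.8356, b = 1.8658, c = 0.9261 rad; semiperimeter s = 2.3138.
By l'Huilier's theorem, tan(E/4) = √[tan(s/2) tan((s−a)/2) tan((s−b)/2) tan((s−c)/2)], giving spherical excess E = 1.2542 rad.
Area = E·R² = 1.2542 × (6371)² ≈ 50908121 km².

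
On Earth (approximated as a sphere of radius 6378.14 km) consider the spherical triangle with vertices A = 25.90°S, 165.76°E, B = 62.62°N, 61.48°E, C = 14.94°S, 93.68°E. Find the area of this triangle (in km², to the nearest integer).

50121423 km²

Side lengths (central angles): a = 1.4232, b = 1.1810, c = 2.0828 rad; semiperimeter s = 2.3435.
By l'Huilier's theorem, tan(E/4) = √[tan(s/2) tan((s−a)/2) tan((s−b)/2) tan((s−c)/2)], giving spherical excess E = 1.2321 rad.
Area = E·R² = 1.2321 × (6378.14)² ≈ 50121423 km².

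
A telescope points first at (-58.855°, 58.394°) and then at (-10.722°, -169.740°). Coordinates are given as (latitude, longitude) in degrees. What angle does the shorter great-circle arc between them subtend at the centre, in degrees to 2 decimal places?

100.37°

Let φ₁ = -1.0272 rad, φ₂ = -0.1871 rad, and Δλ = 2.3015 rad.
Haversine: a = sin²(Δφ/2) + cos φ₁ cos φ₂ sin²(Δλ/2) = 0.1663 + (0.5172)(0.9825)(0.8337) = 0.58996.
Central angle c = 2·arcsin(√a) = 1.75171 rad.
So the angular separation is 100.37°.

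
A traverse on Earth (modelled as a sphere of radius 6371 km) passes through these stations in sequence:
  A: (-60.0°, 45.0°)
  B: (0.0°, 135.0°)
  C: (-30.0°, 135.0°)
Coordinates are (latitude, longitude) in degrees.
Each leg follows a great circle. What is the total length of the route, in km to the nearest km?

13343 km

Leg A→B: central angle 1.5708 rad, distance 10007.5 km.
Leg B→C: central angle 0.5236 rad, distance 3335.8 km.
Total: 10007.5 + 3335.8 ≈ 13343 km.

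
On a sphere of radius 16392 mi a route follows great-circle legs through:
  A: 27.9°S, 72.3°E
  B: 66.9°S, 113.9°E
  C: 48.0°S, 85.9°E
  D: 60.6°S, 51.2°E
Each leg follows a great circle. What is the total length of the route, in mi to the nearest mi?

26771 mi

Leg A→B: central angle 0.8097 rad, distance 13273.0 mi.
Leg B→C: central angle 0.4144 rad, distance 6792.9 mi.
Leg C→D: central angle 0.4091 rad, distance 6705.3 mi.
Total: 13273.0 + 6792.9 + 6705.3 ≈ 26771 mi.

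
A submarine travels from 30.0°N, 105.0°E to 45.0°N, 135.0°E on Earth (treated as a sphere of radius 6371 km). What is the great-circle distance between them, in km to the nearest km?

3101 km

With latitudes φ₁ = 30.000°, φ₂ = 45.000° and longitude difference Δλ = 30.000°:
cos c = sin φ₁ sin φ₂ + cos φ₁ cos φ₂ cos Δλ = (0.5000)(0.7071) + (0.8660)(0.7071)(0.8660) = 0.88388,
so c = arccos(0.88388) = 0.48669 rad.
Distance = R·c = 6371 × 0.4867 ≈ 3101 km.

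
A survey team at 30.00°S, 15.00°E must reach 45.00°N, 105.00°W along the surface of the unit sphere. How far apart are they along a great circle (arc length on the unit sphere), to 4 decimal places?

2.2913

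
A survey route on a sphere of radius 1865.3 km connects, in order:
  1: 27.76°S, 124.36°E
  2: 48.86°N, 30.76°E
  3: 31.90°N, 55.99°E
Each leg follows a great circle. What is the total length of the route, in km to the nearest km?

Leg 1→2: central angle 1.9685 rad, distance 3671.9 km.
Leg 2→3: central angle 0.4436 rad, distance 827.4 km.
Total: 3671.9 + 827.4 ≈ 4499 km.

4499 km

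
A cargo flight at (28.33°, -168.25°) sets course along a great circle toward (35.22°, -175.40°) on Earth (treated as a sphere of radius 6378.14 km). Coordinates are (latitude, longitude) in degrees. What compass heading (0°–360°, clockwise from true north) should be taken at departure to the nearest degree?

320°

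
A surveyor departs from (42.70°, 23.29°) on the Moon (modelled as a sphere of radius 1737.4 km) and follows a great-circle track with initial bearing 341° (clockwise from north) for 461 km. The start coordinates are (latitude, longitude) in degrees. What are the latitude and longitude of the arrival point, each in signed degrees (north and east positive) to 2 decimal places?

Angular distance δ = d/R = 461/1737.4 = 0.26534 rad; initial bearing θ = 5.9516 rad.
sin φ₂ = sin φ₁ cos δ + cos φ₁ sin δ cos θ = (0.6782)(0.9650) + (0.7349)(0.2622)(0.9455) = 0.8366, so φ₂ = 56.79°.
Δλ = atan2(sin θ sin δ cos φ₁, cos δ − sin φ₁ sin φ₂) = atan2(-0.0627, 0.3976) = -8.967°.
λ₂ = 23.290° − 8.967° = 14.32°.

56.79°, 14.32°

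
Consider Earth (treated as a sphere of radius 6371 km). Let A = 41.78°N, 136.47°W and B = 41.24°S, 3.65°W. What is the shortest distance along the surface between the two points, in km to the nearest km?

16137 km

Let φ₁ = 0.7292 rad, φ₂ = -0.7198 rad, and Δλ = 2.3181 rad.
cos c = sin φ₁ sin φ₂ + cos φ₁ cos φ₂ cos Δλ = (0.6663)(-0.6592) + (0.7457)(0.7520)(-0.6797) = -0.82035,
so c = arccos(-0.82035) = 2.53282 rad.
Distance = R·c = 6371 × 2.5328 ≈ 16137 km.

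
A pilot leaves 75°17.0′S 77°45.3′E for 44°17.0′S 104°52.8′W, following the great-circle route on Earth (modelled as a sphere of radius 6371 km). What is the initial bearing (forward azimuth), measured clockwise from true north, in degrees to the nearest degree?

With φ₁ = -1.3139, φ₂ = -0.7729, Δλ = 3.0956 rad, the forward-azimuth formula gives
θ = atan2( sin Δλ cos φ₂ , cos φ₁ sin φ₂ − sin φ₁ cos φ₂ cos Δλ ) = atan2(0.0329, -0.8691) = 177.83°.
So the initial bearing is 178°.

178°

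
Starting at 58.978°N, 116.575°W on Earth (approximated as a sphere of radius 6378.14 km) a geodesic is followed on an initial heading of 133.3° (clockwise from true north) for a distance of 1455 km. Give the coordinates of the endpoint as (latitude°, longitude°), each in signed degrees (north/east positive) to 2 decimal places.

49.01°, -102.04°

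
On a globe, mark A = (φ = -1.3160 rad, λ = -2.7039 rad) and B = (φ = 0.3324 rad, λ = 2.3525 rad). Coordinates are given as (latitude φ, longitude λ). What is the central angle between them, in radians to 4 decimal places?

1.8085 rad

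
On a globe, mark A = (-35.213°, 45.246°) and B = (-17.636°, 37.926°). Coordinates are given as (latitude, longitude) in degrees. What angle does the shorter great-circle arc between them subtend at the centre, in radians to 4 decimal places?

In radians: φ₁ = -0.6146, φ₂ = -0.3078, Δλ = -7.320° = -0.1278 rad.
cos c = sin φ₁ sin φ₂ + cos φ₁ cos φ₂ cos Δλ = (-0.5766)(-0.3030) + (0.8170)(0.9530)(0.9919) = 0.94697,
so c = arccos(0.94697) = 0.32714 rad.
So the angular separation is 0.3271 rad.

0.3271 rad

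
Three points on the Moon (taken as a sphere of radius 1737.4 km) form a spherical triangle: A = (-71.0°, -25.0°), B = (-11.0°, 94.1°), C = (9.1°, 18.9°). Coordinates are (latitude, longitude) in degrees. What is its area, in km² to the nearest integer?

Side lengths (central angles): a = 1.3516, b = 1.4886, c = 1.5458 rad; semiperimeter s = 2.1930.
By l'Huilier's theorem, tan(E/4) = √[tan(s/2) tan((s−a)/2) tan((s−b)/2) tan((s−c)/2)], giving spherical excess E = 1.2669 rad.
Area = E·R² = 1.2669 × (1737.4)² ≈ 3824297 km².

3824297 km²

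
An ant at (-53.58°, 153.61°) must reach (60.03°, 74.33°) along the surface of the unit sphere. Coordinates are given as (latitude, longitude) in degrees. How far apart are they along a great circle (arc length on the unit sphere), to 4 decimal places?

2.2678

In radians: φ₁ = -0.9351, φ₂ = 1.0477, Δλ = -79.280° = -1.3837 rad.
cos c = sin φ₁ sin φ₂ + cos φ₁ cos φ₂ cos Δλ = (-0.8047)(0.8663) + (0.5937)(0.4995)(0.1860) = -0.64192,
so c = arccos(-0.64192) = 2.26780 rad.
On the unit sphere the arc length equals the central angle: 2.2678.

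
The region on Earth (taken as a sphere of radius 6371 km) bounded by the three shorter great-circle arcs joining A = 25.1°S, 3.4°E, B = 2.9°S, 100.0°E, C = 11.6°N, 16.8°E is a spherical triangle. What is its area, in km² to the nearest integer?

26235823 km²

Side lengths (central angles): a = 1.4649, b = 0.6799, c = 1.6534 rad; semiperimeter s = 1.8991.
By l'Huilier's theorem, tan(E/4) = √[tan(s/2) tan((s−a)/2) tan((s−b)/2) tan((s−c)/2)], giving spherical excess E = 0.6464 rad.
Area = E·R² = 0.6464 × (6371)² ≈ 26235823 km².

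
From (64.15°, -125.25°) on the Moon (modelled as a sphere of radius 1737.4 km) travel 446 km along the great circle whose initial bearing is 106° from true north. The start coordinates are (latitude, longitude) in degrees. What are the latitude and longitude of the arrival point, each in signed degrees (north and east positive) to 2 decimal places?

57.13°, -98.52°

Angular distance δ = d/R = 446/1737.4 = 0.25671 rad; initial bearing θ = 1.8500 rad.
sin φ₂ = sin φ₁ cos δ + cos φ₁ sin δ cos θ = (0.8999)(0.9672) + (0.4360)(0.2539)(-0.2756) = 0.8399, so φ₂ = 57.13°.
Δλ = atan2(sin θ sin δ cos φ₁, cos δ − sin φ₁ sin φ₂) = atan2(0.1064, 0.2113) = 26.726°.
λ₂ = -125.250° + 26.726° = -98.52°.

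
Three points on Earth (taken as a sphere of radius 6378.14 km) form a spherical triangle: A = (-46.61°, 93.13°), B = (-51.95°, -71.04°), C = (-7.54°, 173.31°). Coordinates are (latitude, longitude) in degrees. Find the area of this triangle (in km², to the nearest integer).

53727462 km²

Side lengths (central angles): a = 1.7327, b = 1.3577, c = 1.4051 rad; semiperimeter s = 2.2477.
By l'Huilier's theorem, tan(E/4) = √[tan(s/2) tan((s−a)/2) tan((s−b)/2) tan((s−c)/2)], giving spherical excess E = 1.3207 rad.
Area = E·R² = 1.3207 × (6378.14)² ≈ 53727462 km².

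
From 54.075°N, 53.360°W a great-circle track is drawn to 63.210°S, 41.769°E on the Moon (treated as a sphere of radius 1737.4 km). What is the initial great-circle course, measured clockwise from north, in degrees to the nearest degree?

138°

With φ₁ = 0.9438, φ₂ = -1.1032, Δλ = 1.6603 rad, the forward-azimuth formula gives
θ = atan2( sin Δλ cos φ₂ , cos φ₁ sin φ₂ − sin φ₁ cos φ₂ cos Δλ ) = atan2(0.4489, -0.4911) = 137.57°.
So the initial bearing is 138°.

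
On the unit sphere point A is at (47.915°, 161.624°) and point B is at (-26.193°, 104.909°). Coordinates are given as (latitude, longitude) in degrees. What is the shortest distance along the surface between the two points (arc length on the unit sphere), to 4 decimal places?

1.5683

In radians: φ₁ = 0.8363, φ₂ = -0.4572, Δλ = -56.715° = -0.9899 rad.
Haversine: a = sin²(Δφ/2) + cos φ₁ cos φ₂ sin²(Δλ/2) = 0.3631 + (0.6702)(0.8973)(0.2256) = 0.49876.
Central angle c = 2·arcsin(√a) = 1.56832 rad.
On the unit sphere the arc length equals the central angle: 1.5683.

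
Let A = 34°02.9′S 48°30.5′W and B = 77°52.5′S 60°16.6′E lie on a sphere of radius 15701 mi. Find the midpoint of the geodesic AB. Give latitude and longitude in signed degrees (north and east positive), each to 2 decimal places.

The central angle between A and B is δ = 1.0571 rad.
With f = 0.5, the slerp weights are sin((1−f)δ)/sin δ = 0.5790 and sin(fδ)/sin δ = 0.5790.
Weighted sum of the unit vectors: (0.5790)·(0.5489,-0.6206,-0.5599) + (0.5790)·(0.1041,0.1824,-0.9777) = (0.3781, -0.2537, -0.8903).
Converting back: φ = atan2(z, √(x²+y²)) = -62.91°, λ = atan2(y, x) = -33.86°.

-62.91°, -33.86°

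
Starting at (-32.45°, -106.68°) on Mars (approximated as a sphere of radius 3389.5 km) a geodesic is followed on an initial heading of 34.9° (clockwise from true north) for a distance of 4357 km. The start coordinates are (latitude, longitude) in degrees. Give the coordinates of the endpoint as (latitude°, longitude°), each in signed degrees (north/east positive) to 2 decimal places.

30.87°, -66.92°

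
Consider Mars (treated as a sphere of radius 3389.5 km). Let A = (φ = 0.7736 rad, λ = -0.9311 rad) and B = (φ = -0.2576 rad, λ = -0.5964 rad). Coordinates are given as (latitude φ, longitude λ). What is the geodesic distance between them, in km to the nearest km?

In radians: φ₁ = 0.7736, φ₂ = -0.2576, Δλ = 19.177° = 0.3347 rad.
cos c = sin φ₁ sin φ₂ + cos φ₁ cos φ₂ cos Δλ = (0.6987)(-0.2548) + (0.7154)(0.9670)(0.9445) = 0.47540,
so c = arccos(0.47540) = 1.07538 rad.
Distance = R·c = 3389.5 × 1.0754 ≈ 3645 km.

3645 km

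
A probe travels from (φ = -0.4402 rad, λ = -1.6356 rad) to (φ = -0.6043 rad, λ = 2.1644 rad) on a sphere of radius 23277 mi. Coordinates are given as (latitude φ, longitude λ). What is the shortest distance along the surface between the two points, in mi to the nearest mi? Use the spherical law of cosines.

44805 mi

Let φ₁ = -0.4402 rad, φ₂ = -0.6043 rad, and Δλ = -2.4832 rad.
cos c = sin φ₁ sin φ₂ + cos φ₁ cos φ₂ cos Δλ = (-0.4261)(-0.5682) + (0.9047)(0.8229)(-0.7910) = -0.34672,
so c = arccos(-0.34672) = 1.92487 rad.
Distance = R·c = 23277 × 1.9249 ≈ 44805 mi.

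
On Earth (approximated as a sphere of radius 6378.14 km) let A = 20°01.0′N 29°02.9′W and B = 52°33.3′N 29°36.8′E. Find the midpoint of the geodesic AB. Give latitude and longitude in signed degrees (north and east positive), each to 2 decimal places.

39.90°, -6.58°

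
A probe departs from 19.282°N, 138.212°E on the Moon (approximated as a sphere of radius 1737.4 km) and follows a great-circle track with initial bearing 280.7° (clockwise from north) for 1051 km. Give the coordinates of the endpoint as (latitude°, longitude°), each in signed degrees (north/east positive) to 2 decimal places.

21.79°, 101.21°

Angular distance δ = d/R = 1051/1737.4 = 0.60493 rad; initial bearing θ = 4.8991 rad.
sin φ₂ = sin φ₁ cos δ + cos φ₁ sin δ cos θ = (0.3302)(0.8225) + (0.9439)(0.5687)(0.1857) = 0.3713, so φ₂ = 21.79°.
Δλ = atan2(sin θ sin δ cos φ₁, cos δ − sin φ₁ sin φ₂) = atan2(-0.5275, 0.6999) = -37.001°.
λ₂ = 138.212° − 37.001° = 101.21°.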